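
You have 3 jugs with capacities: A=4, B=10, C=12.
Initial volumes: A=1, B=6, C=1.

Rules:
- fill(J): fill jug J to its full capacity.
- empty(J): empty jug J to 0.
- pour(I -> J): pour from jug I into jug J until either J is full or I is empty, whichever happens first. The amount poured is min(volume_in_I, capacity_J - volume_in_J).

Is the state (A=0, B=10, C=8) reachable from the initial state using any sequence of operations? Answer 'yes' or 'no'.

BFS from (A=1, B=6, C=1):
  1. empty(A) -> (A=0 B=6 C=1)
  2. fill(C) -> (A=0 B=6 C=12)
  3. pour(C -> B) -> (A=0 B=10 C=8)
Target reached → yes.

Answer: yes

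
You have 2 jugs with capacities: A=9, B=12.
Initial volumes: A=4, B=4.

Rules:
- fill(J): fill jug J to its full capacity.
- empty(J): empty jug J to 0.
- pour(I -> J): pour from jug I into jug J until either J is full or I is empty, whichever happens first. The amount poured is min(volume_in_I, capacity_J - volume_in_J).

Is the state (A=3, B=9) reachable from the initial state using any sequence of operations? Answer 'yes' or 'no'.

Answer: no

Derivation:
BFS explored all 43 reachable states.
Reachable set includes: (0,0), (0,1), (0,2), (0,3), (0,4), (0,5), (0,6), (0,7), (0,8), (0,9), (0,10), (0,11) ...
Target (A=3, B=9) not in reachable set → no.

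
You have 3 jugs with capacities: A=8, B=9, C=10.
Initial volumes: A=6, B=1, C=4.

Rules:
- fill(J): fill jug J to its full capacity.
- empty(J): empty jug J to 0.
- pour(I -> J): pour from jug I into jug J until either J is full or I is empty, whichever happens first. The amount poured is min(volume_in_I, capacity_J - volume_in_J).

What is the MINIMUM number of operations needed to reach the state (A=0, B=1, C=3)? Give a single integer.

BFS from (A=6, B=1, C=4). One shortest path:
  1. fill(A) -> (A=8 B=1 C=4)
  2. empty(B) -> (A=8 B=0 C=4)
  3. pour(A -> B) -> (A=0 B=8 C=4)
  4. pour(C -> B) -> (A=0 B=9 C=3)
  5. pour(B -> A) -> (A=8 B=1 C=3)
  6. empty(A) -> (A=0 B=1 C=3)
Reached target in 6 moves.

Answer: 6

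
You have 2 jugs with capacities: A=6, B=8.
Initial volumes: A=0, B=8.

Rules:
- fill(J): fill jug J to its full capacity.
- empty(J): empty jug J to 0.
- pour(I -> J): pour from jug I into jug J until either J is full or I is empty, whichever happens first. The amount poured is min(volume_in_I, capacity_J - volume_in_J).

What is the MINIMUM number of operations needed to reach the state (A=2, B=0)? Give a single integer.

BFS from (A=0, B=8). One shortest path:
  1. pour(B -> A) -> (A=6 B=2)
  2. empty(A) -> (A=0 B=2)
  3. pour(B -> A) -> (A=2 B=0)
Reached target in 3 moves.

Answer: 3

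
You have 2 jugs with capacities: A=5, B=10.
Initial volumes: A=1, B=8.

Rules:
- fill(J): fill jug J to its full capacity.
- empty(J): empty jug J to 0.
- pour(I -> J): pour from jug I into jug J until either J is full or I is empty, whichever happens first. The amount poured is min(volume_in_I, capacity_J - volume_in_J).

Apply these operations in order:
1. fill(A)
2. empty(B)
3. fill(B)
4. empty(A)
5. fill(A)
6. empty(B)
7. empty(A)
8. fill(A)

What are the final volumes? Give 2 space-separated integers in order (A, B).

Answer: 5 0

Derivation:
Step 1: fill(A) -> (A=5 B=8)
Step 2: empty(B) -> (A=5 B=0)
Step 3: fill(B) -> (A=5 B=10)
Step 4: empty(A) -> (A=0 B=10)
Step 5: fill(A) -> (A=5 B=10)
Step 6: empty(B) -> (A=5 B=0)
Step 7: empty(A) -> (A=0 B=0)
Step 8: fill(A) -> (A=5 B=0)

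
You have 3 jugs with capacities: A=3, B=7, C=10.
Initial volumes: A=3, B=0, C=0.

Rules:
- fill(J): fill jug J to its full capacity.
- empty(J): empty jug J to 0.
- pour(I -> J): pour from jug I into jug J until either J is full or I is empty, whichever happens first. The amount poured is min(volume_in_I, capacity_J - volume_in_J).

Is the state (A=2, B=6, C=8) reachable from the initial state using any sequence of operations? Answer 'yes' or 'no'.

BFS explored all 244 reachable states.
Reachable set includes: (0,0,0), (0,0,1), (0,0,2), (0,0,3), (0,0,4), (0,0,5), (0,0,6), (0,0,7), (0,0,8), (0,0,9), (0,0,10), (0,1,0) ...
Target (A=2, B=6, C=8) not in reachable set → no.

Answer: no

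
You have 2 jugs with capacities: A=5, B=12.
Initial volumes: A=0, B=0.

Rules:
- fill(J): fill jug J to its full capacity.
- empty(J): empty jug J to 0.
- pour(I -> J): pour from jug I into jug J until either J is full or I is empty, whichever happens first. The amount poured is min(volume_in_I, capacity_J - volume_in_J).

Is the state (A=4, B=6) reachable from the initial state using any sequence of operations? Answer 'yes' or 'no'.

BFS explored all 34 reachable states.
Reachable set includes: (0,0), (0,1), (0,2), (0,3), (0,4), (0,5), (0,6), (0,7), (0,8), (0,9), (0,10), (0,11) ...
Target (A=4, B=6) not in reachable set → no.

Answer: no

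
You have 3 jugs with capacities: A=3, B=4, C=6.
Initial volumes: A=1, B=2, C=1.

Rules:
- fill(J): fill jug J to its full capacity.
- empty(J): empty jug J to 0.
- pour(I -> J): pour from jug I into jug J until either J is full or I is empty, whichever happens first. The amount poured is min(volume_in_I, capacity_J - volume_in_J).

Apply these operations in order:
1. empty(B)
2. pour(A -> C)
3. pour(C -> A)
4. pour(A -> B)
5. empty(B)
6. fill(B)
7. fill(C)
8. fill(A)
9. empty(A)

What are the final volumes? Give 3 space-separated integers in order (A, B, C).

Answer: 0 4 6

Derivation:
Step 1: empty(B) -> (A=1 B=0 C=1)
Step 2: pour(A -> C) -> (A=0 B=0 C=2)
Step 3: pour(C -> A) -> (A=2 B=0 C=0)
Step 4: pour(A -> B) -> (A=0 B=2 C=0)
Step 5: empty(B) -> (A=0 B=0 C=0)
Step 6: fill(B) -> (A=0 B=4 C=0)
Step 7: fill(C) -> (A=0 B=4 C=6)
Step 8: fill(A) -> (A=3 B=4 C=6)
Step 9: empty(A) -> (A=0 B=4 C=6)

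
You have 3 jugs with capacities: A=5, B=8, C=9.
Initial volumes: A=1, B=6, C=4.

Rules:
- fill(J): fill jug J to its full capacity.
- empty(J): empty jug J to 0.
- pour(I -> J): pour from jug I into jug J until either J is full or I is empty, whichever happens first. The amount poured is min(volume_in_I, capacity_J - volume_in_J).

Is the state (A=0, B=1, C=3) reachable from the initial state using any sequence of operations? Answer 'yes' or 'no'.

BFS from (A=1, B=6, C=4):
  1. fill(B) -> (A=1 B=8 C=4)
  2. pour(B -> C) -> (A=1 B=3 C=9)
  3. empty(C) -> (A=1 B=3 C=0)
  4. pour(B -> C) -> (A=1 B=0 C=3)
  5. pour(A -> B) -> (A=0 B=1 C=3)
Target reached → yes.

Answer: yes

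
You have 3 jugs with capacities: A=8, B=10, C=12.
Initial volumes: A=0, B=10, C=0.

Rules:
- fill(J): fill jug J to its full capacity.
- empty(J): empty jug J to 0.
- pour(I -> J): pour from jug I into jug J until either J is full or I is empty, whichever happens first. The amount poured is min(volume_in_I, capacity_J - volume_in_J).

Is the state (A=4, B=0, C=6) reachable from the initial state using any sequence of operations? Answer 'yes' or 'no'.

BFS from (A=0, B=10, C=0):
  1. fill(A) -> (A=8 B=10 C=0)
  2. pour(A -> C) -> (A=0 B=10 C=8)
  3. pour(B -> C) -> (A=0 B=6 C=12)
  4. pour(C -> A) -> (A=8 B=6 C=4)
  5. empty(A) -> (A=0 B=6 C=4)
  6. pour(C -> A) -> (A=4 B=6 C=0)
  7. pour(B -> C) -> (A=4 B=0 C=6)
Target reached → yes.

Answer: yes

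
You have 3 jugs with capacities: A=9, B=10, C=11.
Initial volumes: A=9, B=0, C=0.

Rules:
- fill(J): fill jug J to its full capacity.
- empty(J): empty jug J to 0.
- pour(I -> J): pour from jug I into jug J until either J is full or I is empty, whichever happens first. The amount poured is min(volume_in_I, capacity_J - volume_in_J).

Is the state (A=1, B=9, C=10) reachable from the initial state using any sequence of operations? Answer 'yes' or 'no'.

Answer: no

Derivation:
BFS explored all 600 reachable states.
Reachable set includes: (0,0,0), (0,0,1), (0,0,2), (0,0,3), (0,0,4), (0,0,5), (0,0,6), (0,0,7), (0,0,8), (0,0,9), (0,0,10), (0,0,11) ...
Target (A=1, B=9, C=10) not in reachable set → no.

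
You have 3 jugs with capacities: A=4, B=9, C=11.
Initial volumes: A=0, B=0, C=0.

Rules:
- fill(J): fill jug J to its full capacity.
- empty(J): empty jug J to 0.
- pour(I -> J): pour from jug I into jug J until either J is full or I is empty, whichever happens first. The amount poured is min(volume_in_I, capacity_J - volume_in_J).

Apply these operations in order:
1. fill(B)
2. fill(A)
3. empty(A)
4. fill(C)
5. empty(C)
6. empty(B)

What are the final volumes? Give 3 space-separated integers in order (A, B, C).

Step 1: fill(B) -> (A=0 B=9 C=0)
Step 2: fill(A) -> (A=4 B=9 C=0)
Step 3: empty(A) -> (A=0 B=9 C=0)
Step 4: fill(C) -> (A=0 B=9 C=11)
Step 5: empty(C) -> (A=0 B=9 C=0)
Step 6: empty(B) -> (A=0 B=0 C=0)

Answer: 0 0 0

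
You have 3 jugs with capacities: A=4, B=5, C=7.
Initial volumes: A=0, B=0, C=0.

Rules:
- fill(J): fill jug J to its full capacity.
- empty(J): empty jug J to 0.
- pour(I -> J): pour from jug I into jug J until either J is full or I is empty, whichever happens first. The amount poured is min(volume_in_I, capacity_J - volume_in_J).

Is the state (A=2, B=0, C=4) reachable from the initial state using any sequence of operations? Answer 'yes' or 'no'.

Answer: yes

Derivation:
BFS from (A=0, B=0, C=0):
  1. fill(A) -> (A=4 B=0 C=0)
  2. fill(C) -> (A=4 B=0 C=7)
  3. pour(C -> B) -> (A=4 B=5 C=2)
  4. empty(B) -> (A=4 B=0 C=2)
  5. pour(A -> B) -> (A=0 B=4 C=2)
  6. pour(C -> A) -> (A=2 B=4 C=0)
  7. pour(B -> C) -> (A=2 B=0 C=4)
Target reached → yes.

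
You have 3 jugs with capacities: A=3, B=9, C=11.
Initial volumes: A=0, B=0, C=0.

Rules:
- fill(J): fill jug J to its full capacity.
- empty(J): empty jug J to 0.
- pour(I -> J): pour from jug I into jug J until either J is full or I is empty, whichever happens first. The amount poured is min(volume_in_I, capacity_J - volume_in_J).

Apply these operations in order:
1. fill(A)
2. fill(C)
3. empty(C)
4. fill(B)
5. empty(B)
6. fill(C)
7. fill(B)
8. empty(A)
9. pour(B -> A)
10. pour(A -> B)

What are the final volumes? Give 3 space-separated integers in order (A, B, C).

Step 1: fill(A) -> (A=3 B=0 C=0)
Step 2: fill(C) -> (A=3 B=0 C=11)
Step 3: empty(C) -> (A=3 B=0 C=0)
Step 4: fill(B) -> (A=3 B=9 C=0)
Step 5: empty(B) -> (A=3 B=0 C=0)
Step 6: fill(C) -> (A=3 B=0 C=11)
Step 7: fill(B) -> (A=3 B=9 C=11)
Step 8: empty(A) -> (A=0 B=9 C=11)
Step 9: pour(B -> A) -> (A=3 B=6 C=11)
Step 10: pour(A -> B) -> (A=0 B=9 C=11)

Answer: 0 9 11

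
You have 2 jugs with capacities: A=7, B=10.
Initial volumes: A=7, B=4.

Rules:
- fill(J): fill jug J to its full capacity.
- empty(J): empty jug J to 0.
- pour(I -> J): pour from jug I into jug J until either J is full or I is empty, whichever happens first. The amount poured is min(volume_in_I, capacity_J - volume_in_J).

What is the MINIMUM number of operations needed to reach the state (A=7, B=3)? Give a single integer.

Answer: 3

Derivation:
BFS from (A=7, B=4). One shortest path:
  1. empty(A) -> (A=0 B=4)
  2. fill(B) -> (A=0 B=10)
  3. pour(B -> A) -> (A=7 B=3)
Reached target in 3 moves.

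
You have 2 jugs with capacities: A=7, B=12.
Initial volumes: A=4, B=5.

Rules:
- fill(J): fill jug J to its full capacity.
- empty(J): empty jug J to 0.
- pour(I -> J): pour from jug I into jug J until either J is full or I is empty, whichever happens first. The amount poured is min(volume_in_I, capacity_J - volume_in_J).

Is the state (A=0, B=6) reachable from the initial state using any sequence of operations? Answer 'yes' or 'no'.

Answer: yes

Derivation:
BFS from (A=4, B=5):
  1. empty(B) -> (A=4 B=0)
  2. pour(A -> B) -> (A=0 B=4)
  3. fill(A) -> (A=7 B=4)
  4. pour(A -> B) -> (A=0 B=11)
  5. fill(A) -> (A=7 B=11)
  6. pour(A -> B) -> (A=6 B=12)
  7. empty(B) -> (A=6 B=0)
  8. pour(A -> B) -> (A=0 B=6)
Target reached → yes.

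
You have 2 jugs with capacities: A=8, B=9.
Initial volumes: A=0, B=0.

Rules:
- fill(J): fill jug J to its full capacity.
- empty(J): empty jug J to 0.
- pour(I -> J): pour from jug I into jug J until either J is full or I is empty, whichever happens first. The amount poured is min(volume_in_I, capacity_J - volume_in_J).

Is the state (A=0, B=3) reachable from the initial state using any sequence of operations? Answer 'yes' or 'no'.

BFS from (A=0, B=0):
  1. fill(B) -> (A=0 B=9)
  2. pour(B -> A) -> (A=8 B=1)
  3. empty(A) -> (A=0 B=1)
  4. pour(B -> A) -> (A=1 B=0)
  5. fill(B) -> (A=1 B=9)
  6. pour(B -> A) -> (A=8 B=2)
  7. empty(A) -> (A=0 B=2)
  8. pour(B -> A) -> (A=2 B=0)
  9. fill(B) -> (A=2 B=9)
  10. pour(B -> A) -> (A=8 B=3)
  11. empty(A) -> (A=0 B=3)
Target reached → yes.

Answer: yes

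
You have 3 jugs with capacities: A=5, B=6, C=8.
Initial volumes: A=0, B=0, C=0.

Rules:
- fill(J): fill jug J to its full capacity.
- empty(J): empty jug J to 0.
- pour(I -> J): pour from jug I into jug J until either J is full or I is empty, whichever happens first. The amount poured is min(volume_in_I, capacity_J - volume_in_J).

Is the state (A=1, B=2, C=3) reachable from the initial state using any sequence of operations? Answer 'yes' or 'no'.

Answer: no

Derivation:
BFS explored all 238 reachable states.
Reachable set includes: (0,0,0), (0,0,1), (0,0,2), (0,0,3), (0,0,4), (0,0,5), (0,0,6), (0,0,7), (0,0,8), (0,1,0), (0,1,1), (0,1,2) ...
Target (A=1, B=2, C=3) not in reachable set → no.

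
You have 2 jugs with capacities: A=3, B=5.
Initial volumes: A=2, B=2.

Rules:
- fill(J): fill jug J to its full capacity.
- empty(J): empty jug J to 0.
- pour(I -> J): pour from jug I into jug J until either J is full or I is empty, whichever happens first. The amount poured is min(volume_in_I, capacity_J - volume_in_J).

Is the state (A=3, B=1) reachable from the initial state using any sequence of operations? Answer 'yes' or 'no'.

BFS from (A=2, B=2):
  1. pour(B -> A) -> (A=3 B=1)
Target reached → yes.

Answer: yes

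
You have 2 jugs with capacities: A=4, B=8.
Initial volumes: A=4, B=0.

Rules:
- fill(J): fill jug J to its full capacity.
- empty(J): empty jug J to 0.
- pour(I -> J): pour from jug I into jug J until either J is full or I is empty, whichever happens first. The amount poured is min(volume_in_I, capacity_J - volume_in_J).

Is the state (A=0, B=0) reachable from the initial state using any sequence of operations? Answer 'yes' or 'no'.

Answer: yes

Derivation:
BFS from (A=4, B=0):
  1. empty(A) -> (A=0 B=0)
Target reached → yes.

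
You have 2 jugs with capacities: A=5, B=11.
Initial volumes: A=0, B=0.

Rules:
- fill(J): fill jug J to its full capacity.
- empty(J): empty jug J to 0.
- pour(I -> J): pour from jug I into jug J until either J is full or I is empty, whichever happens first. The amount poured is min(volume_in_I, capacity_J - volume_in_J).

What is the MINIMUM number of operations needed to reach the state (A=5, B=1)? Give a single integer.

BFS from (A=0, B=0). One shortest path:
  1. fill(B) -> (A=0 B=11)
  2. pour(B -> A) -> (A=5 B=6)
  3. empty(A) -> (A=0 B=6)
  4. pour(B -> A) -> (A=5 B=1)
Reached target in 4 moves.

Answer: 4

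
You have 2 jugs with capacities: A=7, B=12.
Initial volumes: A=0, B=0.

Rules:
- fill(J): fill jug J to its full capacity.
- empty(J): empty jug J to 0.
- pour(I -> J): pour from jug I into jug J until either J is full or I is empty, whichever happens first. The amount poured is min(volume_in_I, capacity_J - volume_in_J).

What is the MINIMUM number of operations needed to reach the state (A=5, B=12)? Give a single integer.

Answer: 5

Derivation:
BFS from (A=0, B=0). One shortest path:
  1. fill(B) -> (A=0 B=12)
  2. pour(B -> A) -> (A=7 B=5)
  3. empty(A) -> (A=0 B=5)
  4. pour(B -> A) -> (A=5 B=0)
  5. fill(B) -> (A=5 B=12)
Reached target in 5 moves.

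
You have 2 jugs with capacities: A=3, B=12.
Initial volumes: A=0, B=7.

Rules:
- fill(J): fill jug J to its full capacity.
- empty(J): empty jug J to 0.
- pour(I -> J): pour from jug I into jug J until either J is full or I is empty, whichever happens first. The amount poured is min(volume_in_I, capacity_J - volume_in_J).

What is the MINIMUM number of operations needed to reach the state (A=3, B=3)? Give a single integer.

Answer: 4

Derivation:
BFS from (A=0, B=7). One shortest path:
  1. fill(A) -> (A=3 B=7)
  2. empty(B) -> (A=3 B=0)
  3. pour(A -> B) -> (A=0 B=3)
  4. fill(A) -> (A=3 B=3)
Reached target in 4 moves.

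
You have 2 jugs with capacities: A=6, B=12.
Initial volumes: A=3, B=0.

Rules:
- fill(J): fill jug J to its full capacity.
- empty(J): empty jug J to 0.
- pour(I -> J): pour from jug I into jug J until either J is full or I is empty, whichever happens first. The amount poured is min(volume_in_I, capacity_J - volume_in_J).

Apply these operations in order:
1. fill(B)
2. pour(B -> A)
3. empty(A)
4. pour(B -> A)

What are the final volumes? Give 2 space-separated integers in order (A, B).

Step 1: fill(B) -> (A=3 B=12)
Step 2: pour(B -> A) -> (A=6 B=9)
Step 3: empty(A) -> (A=0 B=9)
Step 4: pour(B -> A) -> (A=6 B=3)

Answer: 6 3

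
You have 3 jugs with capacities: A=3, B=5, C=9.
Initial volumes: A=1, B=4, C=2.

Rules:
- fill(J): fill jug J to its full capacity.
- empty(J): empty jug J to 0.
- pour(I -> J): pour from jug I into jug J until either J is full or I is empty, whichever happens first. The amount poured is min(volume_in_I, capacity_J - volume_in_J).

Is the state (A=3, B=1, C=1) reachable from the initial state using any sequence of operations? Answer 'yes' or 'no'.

Answer: yes

Derivation:
BFS from (A=1, B=4, C=2):
  1. empty(C) -> (A=1 B=4 C=0)
  2. pour(A -> C) -> (A=0 B=4 C=1)
  3. pour(B -> A) -> (A=3 B=1 C=1)
Target reached → yes.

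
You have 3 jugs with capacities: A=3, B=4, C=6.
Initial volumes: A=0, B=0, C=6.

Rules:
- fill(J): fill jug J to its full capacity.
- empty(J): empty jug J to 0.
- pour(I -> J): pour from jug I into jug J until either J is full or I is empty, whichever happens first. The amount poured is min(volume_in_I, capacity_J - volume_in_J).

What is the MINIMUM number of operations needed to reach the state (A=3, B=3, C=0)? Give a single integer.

Answer: 2

Derivation:
BFS from (A=0, B=0, C=6). One shortest path:
  1. pour(C -> A) -> (A=3 B=0 C=3)
  2. pour(C -> B) -> (A=3 B=3 C=0)
Reached target in 2 moves.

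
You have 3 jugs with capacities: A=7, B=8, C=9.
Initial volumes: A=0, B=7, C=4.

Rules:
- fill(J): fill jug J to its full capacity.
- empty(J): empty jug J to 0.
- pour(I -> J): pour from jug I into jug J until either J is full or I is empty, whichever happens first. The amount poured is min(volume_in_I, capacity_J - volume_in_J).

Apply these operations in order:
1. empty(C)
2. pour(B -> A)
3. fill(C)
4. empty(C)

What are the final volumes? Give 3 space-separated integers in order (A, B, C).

Answer: 7 0 0

Derivation:
Step 1: empty(C) -> (A=0 B=7 C=0)
Step 2: pour(B -> A) -> (A=7 B=0 C=0)
Step 3: fill(C) -> (A=7 B=0 C=9)
Step 4: empty(C) -> (A=7 B=0 C=0)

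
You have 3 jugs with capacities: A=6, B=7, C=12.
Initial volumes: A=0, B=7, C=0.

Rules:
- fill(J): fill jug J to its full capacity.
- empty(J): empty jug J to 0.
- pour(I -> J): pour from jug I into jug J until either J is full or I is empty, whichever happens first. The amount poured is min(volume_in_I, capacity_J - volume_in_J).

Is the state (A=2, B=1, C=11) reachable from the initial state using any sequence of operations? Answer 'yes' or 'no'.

Answer: no

Derivation:
BFS explored all 398 reachable states.
Reachable set includes: (0,0,0), (0,0,1), (0,0,2), (0,0,3), (0,0,4), (0,0,5), (0,0,6), (0,0,7), (0,0,8), (0,0,9), (0,0,10), (0,0,11) ...
Target (A=2, B=1, C=11) not in reachable set → no.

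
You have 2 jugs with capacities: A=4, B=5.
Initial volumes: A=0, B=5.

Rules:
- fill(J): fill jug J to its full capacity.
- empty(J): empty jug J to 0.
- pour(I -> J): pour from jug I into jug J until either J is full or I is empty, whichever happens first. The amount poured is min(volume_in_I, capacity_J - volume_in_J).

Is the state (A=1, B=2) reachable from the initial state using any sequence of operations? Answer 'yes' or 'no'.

Answer: no

Derivation:
BFS explored all 18 reachable states.
Reachable set includes: (0,0), (0,1), (0,2), (0,3), (0,4), (0,5), (1,0), (1,5), (2,0), (2,5), (3,0), (3,5) ...
Target (A=1, B=2) not in reachable set → no.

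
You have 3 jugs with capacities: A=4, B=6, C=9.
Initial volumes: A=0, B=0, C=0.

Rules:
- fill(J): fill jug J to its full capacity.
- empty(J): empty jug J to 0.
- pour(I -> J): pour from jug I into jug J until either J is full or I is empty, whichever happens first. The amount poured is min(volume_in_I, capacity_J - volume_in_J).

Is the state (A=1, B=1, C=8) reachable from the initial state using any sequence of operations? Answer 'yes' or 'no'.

Answer: no

Derivation:
BFS explored all 230 reachable states.
Reachable set includes: (0,0,0), (0,0,1), (0,0,2), (0,0,3), (0,0,4), (0,0,5), (0,0,6), (0,0,7), (0,0,8), (0,0,9), (0,1,0), (0,1,1) ...
Target (A=1, B=1, C=8) not in reachable set → no.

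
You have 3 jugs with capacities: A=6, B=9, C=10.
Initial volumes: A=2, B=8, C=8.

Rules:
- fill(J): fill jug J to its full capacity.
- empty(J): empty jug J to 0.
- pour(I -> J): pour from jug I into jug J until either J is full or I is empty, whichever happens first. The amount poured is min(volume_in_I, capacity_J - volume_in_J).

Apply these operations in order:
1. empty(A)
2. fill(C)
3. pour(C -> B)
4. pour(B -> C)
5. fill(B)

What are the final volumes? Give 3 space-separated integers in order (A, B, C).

Answer: 0 9 10

Derivation:
Step 1: empty(A) -> (A=0 B=8 C=8)
Step 2: fill(C) -> (A=0 B=8 C=10)
Step 3: pour(C -> B) -> (A=0 B=9 C=9)
Step 4: pour(B -> C) -> (A=0 B=8 C=10)
Step 5: fill(B) -> (A=0 B=9 C=10)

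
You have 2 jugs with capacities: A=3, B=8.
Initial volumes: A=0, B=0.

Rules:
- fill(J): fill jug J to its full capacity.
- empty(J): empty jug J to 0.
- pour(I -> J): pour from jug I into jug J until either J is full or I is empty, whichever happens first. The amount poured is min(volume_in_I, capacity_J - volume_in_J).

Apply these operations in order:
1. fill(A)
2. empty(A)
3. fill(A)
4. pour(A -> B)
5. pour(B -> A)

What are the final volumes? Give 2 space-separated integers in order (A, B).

Step 1: fill(A) -> (A=3 B=0)
Step 2: empty(A) -> (A=0 B=0)
Step 3: fill(A) -> (A=3 B=0)
Step 4: pour(A -> B) -> (A=0 B=3)
Step 5: pour(B -> A) -> (A=3 B=0)

Answer: 3 0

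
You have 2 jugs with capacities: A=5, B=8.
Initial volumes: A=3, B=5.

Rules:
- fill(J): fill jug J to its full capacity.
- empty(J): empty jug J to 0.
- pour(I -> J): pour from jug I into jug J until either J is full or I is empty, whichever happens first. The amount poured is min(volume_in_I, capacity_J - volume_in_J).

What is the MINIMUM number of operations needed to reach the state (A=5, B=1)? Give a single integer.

BFS from (A=3, B=5). One shortest path:
  1. fill(B) -> (A=3 B=8)
  2. pour(B -> A) -> (A=5 B=6)
  3. empty(A) -> (A=0 B=6)
  4. pour(B -> A) -> (A=5 B=1)
Reached target in 4 moves.

Answer: 4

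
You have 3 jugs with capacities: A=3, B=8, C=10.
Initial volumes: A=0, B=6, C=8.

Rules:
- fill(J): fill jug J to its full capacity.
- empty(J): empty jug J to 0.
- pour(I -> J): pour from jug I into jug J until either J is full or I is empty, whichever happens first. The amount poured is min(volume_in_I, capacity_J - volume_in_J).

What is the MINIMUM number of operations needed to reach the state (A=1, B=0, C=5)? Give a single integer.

BFS from (A=0, B=6, C=8). One shortest path:
  1. pour(C -> A) -> (A=3 B=6 C=5)
  2. pour(A -> B) -> (A=1 B=8 C=5)
  3. empty(B) -> (A=1 B=0 C=5)
Reached target in 3 moves.

Answer: 3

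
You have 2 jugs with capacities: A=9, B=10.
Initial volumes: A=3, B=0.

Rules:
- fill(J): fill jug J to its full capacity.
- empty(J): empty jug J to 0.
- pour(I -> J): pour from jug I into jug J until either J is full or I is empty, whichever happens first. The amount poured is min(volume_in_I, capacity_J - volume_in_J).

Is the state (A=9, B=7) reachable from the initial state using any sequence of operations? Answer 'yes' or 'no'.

Answer: yes

Derivation:
BFS from (A=3, B=0):
  1. fill(A) -> (A=9 B=0)
  2. pour(A -> B) -> (A=0 B=9)
  3. fill(A) -> (A=9 B=9)
  4. pour(A -> B) -> (A=8 B=10)
  5. empty(B) -> (A=8 B=0)
  6. pour(A -> B) -> (A=0 B=8)
  7. fill(A) -> (A=9 B=8)
  8. pour(A -> B) -> (A=7 B=10)
  9. empty(B) -> (A=7 B=0)
  10. pour(A -> B) -> (A=0 B=7)
  11. fill(A) -> (A=9 B=7)
Target reached → yes.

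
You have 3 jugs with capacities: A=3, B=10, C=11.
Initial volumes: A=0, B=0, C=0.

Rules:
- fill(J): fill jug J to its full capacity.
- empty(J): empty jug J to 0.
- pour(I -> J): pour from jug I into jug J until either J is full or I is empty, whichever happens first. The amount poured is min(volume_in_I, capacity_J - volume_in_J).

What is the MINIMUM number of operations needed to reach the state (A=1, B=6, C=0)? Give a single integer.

BFS from (A=0, B=0, C=0). One shortest path:
  1. fill(A) -> (A=3 B=0 C=0)
  2. fill(C) -> (A=3 B=0 C=11)
  3. pour(C -> B) -> (A=3 B=10 C=1)
  4. empty(B) -> (A=3 B=0 C=1)
  5. pour(A -> B) -> (A=0 B=3 C=1)
  6. fill(A) -> (A=3 B=3 C=1)
  7. pour(A -> B) -> (A=0 B=6 C=1)
  8. pour(C -> A) -> (A=1 B=6 C=0)
Reached target in 8 moves.

Answer: 8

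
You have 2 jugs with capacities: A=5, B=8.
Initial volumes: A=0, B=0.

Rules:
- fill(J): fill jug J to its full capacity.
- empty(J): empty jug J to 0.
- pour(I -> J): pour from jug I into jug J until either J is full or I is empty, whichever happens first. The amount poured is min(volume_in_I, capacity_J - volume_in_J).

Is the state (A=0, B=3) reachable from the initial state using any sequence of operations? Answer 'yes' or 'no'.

Answer: yes

Derivation:
BFS from (A=0, B=0):
  1. fill(B) -> (A=0 B=8)
  2. pour(B -> A) -> (A=5 B=3)
  3. empty(A) -> (A=0 B=3)
Target reached → yes.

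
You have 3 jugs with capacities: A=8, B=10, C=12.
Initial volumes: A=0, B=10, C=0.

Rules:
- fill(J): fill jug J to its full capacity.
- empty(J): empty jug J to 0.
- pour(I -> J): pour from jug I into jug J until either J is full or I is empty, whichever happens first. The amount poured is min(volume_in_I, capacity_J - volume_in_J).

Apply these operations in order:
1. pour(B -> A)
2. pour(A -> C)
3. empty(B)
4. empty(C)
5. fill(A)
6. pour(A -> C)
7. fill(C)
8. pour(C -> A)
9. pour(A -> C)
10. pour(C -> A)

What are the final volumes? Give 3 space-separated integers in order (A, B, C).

Answer: 8 0 4

Derivation:
Step 1: pour(B -> A) -> (A=8 B=2 C=0)
Step 2: pour(A -> C) -> (A=0 B=2 C=8)
Step 3: empty(B) -> (A=0 B=0 C=8)
Step 4: empty(C) -> (A=0 B=0 C=0)
Step 5: fill(A) -> (A=8 B=0 C=0)
Step 6: pour(A -> C) -> (A=0 B=0 C=8)
Step 7: fill(C) -> (A=0 B=0 C=12)
Step 8: pour(C -> A) -> (A=8 B=0 C=4)
Step 9: pour(A -> C) -> (A=0 B=0 C=12)
Step 10: pour(C -> A) -> (A=8 B=0 C=4)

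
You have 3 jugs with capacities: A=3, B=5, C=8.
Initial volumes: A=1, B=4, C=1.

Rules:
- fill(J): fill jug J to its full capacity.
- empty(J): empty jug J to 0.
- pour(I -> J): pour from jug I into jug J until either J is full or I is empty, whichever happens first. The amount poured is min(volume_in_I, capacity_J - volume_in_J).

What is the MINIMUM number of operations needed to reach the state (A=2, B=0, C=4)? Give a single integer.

Answer: 2

Derivation:
BFS from (A=1, B=4, C=1). One shortest path:
  1. pour(C -> A) -> (A=2 B=4 C=0)
  2. pour(B -> C) -> (A=2 B=0 C=4)
Reached target in 2 moves.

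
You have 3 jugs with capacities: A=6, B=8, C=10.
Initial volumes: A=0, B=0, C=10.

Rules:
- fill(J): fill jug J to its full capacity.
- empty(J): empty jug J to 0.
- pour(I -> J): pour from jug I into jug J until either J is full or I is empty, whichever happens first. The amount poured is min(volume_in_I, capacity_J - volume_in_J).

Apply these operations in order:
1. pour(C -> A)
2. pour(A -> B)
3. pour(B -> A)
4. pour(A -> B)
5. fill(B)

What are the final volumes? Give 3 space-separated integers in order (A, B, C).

Answer: 0 8 4

Derivation:
Step 1: pour(C -> A) -> (A=6 B=0 C=4)
Step 2: pour(A -> B) -> (A=0 B=6 C=4)
Step 3: pour(B -> A) -> (A=6 B=0 C=4)
Step 4: pour(A -> B) -> (A=0 B=6 C=4)
Step 5: fill(B) -> (A=0 B=8 C=4)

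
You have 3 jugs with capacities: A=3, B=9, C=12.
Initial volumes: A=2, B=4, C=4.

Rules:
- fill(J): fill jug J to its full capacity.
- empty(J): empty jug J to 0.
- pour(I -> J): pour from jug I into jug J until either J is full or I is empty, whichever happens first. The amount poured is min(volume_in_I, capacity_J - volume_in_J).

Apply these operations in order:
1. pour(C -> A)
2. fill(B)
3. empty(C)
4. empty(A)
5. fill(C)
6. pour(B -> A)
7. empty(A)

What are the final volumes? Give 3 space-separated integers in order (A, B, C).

Answer: 0 6 12

Derivation:
Step 1: pour(C -> A) -> (A=3 B=4 C=3)
Step 2: fill(B) -> (A=3 B=9 C=3)
Step 3: empty(C) -> (A=3 B=9 C=0)
Step 4: empty(A) -> (A=0 B=9 C=0)
Step 5: fill(C) -> (A=0 B=9 C=12)
Step 6: pour(B -> A) -> (A=3 B=6 C=12)
Step 7: empty(A) -> (A=0 B=6 C=12)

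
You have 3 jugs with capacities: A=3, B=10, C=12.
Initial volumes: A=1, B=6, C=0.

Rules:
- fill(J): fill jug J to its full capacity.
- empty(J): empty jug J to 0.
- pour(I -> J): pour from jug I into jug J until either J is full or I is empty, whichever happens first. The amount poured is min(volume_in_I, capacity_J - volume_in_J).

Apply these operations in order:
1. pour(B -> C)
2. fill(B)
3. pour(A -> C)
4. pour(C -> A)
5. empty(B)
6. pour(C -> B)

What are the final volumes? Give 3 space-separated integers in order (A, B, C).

Step 1: pour(B -> C) -> (A=1 B=0 C=6)
Step 2: fill(B) -> (A=1 B=10 C=6)
Step 3: pour(A -> C) -> (A=0 B=10 C=7)
Step 4: pour(C -> A) -> (A=3 B=10 C=4)
Step 5: empty(B) -> (A=3 B=0 C=4)
Step 6: pour(C -> B) -> (A=3 B=4 C=0)

Answer: 3 4 0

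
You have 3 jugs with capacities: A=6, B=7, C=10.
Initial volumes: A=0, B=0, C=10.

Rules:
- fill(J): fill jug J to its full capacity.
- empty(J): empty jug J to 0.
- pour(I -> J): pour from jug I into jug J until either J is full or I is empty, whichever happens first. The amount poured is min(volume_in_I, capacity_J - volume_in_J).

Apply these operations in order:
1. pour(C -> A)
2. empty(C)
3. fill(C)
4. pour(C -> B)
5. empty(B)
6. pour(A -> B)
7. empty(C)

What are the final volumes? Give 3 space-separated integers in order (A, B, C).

Step 1: pour(C -> A) -> (A=6 B=0 C=4)
Step 2: empty(C) -> (A=6 B=0 C=0)
Step 3: fill(C) -> (A=6 B=0 C=10)
Step 4: pour(C -> B) -> (A=6 B=7 C=3)
Step 5: empty(B) -> (A=6 B=0 C=3)
Step 6: pour(A -> B) -> (A=0 B=6 C=3)
Step 7: empty(C) -> (A=0 B=6 C=0)

Answer: 0 6 0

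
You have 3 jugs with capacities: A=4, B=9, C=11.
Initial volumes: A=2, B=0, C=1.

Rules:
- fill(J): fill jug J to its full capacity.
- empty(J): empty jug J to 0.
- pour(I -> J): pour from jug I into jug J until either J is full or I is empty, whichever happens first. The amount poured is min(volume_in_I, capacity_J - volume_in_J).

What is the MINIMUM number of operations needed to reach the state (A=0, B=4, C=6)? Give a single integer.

Answer: 5

Derivation:
BFS from (A=2, B=0, C=1). One shortest path:
  1. empty(A) -> (A=0 B=0 C=1)
  2. fill(B) -> (A=0 B=9 C=1)
  3. pour(B -> A) -> (A=4 B=5 C=1)
  4. pour(B -> C) -> (A=4 B=0 C=6)
  5. pour(A -> B) -> (A=0 B=4 C=6)
Reached target in 5 moves.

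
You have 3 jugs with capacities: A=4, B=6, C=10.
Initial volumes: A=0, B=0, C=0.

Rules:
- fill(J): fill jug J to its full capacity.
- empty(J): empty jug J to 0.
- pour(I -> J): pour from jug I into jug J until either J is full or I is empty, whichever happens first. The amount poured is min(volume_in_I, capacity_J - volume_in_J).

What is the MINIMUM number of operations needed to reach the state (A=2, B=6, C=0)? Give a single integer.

BFS from (A=0, B=0, C=0). One shortest path:
  1. fill(A) -> (A=4 B=0 C=0)
  2. pour(A -> B) -> (A=0 B=4 C=0)
  3. fill(A) -> (A=4 B=4 C=0)
  4. pour(A -> B) -> (A=2 B=6 C=0)
Reached target in 4 moves.

Answer: 4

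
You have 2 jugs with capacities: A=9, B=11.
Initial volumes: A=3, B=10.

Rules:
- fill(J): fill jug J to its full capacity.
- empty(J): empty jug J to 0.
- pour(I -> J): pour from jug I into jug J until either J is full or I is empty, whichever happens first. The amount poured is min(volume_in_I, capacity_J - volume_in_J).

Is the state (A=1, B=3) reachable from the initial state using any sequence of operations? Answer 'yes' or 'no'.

BFS explored all 41 reachable states.
Reachable set includes: (0,0), (0,1), (0,2), (0,3), (0,4), (0,5), (0,6), (0,7), (0,8), (0,9), (0,10), (0,11) ...
Target (A=1, B=3) not in reachable set → no.

Answer: no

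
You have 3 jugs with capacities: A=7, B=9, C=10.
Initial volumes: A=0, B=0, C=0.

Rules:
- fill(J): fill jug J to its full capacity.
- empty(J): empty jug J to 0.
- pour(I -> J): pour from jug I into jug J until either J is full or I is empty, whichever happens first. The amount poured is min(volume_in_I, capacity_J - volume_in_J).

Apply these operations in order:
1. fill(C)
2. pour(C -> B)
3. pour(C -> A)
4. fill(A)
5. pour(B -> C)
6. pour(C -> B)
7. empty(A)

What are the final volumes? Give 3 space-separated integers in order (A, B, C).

Step 1: fill(C) -> (A=0 B=0 C=10)
Step 2: pour(C -> B) -> (A=0 B=9 C=1)
Step 3: pour(C -> A) -> (A=1 B=9 C=0)
Step 4: fill(A) -> (A=7 B=9 C=0)
Step 5: pour(B -> C) -> (A=7 B=0 C=9)
Step 6: pour(C -> B) -> (A=7 B=9 C=0)
Step 7: empty(A) -> (A=0 B=9 C=0)

Answer: 0 9 0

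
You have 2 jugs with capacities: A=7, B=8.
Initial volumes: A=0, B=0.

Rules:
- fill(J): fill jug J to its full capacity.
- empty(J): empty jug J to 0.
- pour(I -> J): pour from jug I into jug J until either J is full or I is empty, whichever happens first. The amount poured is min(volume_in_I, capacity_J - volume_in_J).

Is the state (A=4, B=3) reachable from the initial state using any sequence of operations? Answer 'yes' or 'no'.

BFS explored all 30 reachable states.
Reachable set includes: (0,0), (0,1), (0,2), (0,3), (0,4), (0,5), (0,6), (0,7), (0,8), (1,0), (1,8), (2,0) ...
Target (A=4, B=3) not in reachable set → no.

Answer: no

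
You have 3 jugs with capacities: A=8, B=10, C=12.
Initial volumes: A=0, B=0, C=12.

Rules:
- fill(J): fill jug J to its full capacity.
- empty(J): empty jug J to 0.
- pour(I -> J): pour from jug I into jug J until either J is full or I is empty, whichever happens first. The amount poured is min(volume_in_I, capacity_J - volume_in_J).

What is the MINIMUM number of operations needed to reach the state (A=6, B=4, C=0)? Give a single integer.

Answer: 6

Derivation:
BFS from (A=0, B=0, C=12). One shortest path:
  1. fill(A) -> (A=8 B=0 C=12)
  2. pour(A -> B) -> (A=0 B=8 C=12)
  3. pour(C -> A) -> (A=8 B=8 C=4)
  4. pour(A -> B) -> (A=6 B=10 C=4)
  5. empty(B) -> (A=6 B=0 C=4)
  6. pour(C -> B) -> (A=6 B=4 C=0)
Reached target in 6 moves.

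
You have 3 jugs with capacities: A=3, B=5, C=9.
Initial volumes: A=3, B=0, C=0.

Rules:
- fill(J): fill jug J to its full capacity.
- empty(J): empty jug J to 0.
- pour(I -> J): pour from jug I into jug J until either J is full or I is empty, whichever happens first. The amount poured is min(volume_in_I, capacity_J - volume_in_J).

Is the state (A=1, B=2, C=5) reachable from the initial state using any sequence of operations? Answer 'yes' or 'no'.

BFS explored all 176 reachable states.
Reachable set includes: (0,0,0), (0,0,1), (0,0,2), (0,0,3), (0,0,4), (0,0,5), (0,0,6), (0,0,7), (0,0,8), (0,0,9), (0,1,0), (0,1,1) ...
Target (A=1, B=2, C=5) not in reachable set → no.

Answer: no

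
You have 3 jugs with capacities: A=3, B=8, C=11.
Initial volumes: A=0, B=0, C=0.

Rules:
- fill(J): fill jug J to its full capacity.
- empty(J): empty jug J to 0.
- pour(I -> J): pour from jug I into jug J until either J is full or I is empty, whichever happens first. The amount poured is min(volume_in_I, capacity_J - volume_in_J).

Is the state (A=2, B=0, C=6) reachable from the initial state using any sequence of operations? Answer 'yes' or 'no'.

Answer: yes

Derivation:
BFS from (A=0, B=0, C=0):
  1. fill(B) -> (A=0 B=8 C=0)
  2. pour(B -> A) -> (A=3 B=5 C=0)
  3. pour(A -> C) -> (A=0 B=5 C=3)
  4. pour(B -> A) -> (A=3 B=2 C=3)
  5. pour(A -> C) -> (A=0 B=2 C=6)
  6. pour(B -> A) -> (A=2 B=0 C=6)
Target reached → yes.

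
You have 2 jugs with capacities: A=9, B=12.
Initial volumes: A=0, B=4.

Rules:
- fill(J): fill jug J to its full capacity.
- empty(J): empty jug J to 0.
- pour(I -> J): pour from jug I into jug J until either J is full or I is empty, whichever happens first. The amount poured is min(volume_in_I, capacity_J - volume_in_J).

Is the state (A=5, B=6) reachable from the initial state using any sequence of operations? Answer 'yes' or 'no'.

BFS explored all 28 reachable states.
Reachable set includes: (0,0), (0,1), (0,3), (0,4), (0,6), (0,7), (0,9), (0,10), (0,12), (1,0), (1,12), (3,0) ...
Target (A=5, B=6) not in reachable set → no.

Answer: no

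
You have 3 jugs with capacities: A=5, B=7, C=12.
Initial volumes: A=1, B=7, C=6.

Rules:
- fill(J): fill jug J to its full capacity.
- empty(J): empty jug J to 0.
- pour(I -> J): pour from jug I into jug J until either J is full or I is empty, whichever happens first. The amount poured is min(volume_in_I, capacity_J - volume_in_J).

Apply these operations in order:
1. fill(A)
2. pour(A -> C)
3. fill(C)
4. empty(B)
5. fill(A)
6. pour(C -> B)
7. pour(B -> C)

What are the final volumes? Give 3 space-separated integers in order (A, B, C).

Step 1: fill(A) -> (A=5 B=7 C=6)
Step 2: pour(A -> C) -> (A=0 B=7 C=11)
Step 3: fill(C) -> (A=0 B=7 C=12)
Step 4: empty(B) -> (A=0 B=0 C=12)
Step 5: fill(A) -> (A=5 B=0 C=12)
Step 6: pour(C -> B) -> (A=5 B=7 C=5)
Step 7: pour(B -> C) -> (A=5 B=0 C=12)

Answer: 5 0 12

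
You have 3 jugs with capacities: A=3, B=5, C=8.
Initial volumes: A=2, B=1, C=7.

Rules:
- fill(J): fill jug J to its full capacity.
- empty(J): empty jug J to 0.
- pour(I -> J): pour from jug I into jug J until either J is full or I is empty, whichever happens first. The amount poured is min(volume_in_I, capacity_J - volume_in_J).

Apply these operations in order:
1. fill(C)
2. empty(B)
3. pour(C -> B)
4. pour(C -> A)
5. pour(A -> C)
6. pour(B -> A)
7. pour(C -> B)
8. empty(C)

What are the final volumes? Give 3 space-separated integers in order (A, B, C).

Step 1: fill(C) -> (A=2 B=1 C=8)
Step 2: empty(B) -> (A=2 B=0 C=8)
Step 3: pour(C -> B) -> (A=2 B=5 C=3)
Step 4: pour(C -> A) -> (A=3 B=5 C=2)
Step 5: pour(A -> C) -> (A=0 B=5 C=5)
Step 6: pour(B -> A) -> (A=3 B=2 C=5)
Step 7: pour(C -> B) -> (A=3 B=5 C=2)
Step 8: empty(C) -> (A=3 B=5 C=0)

Answer: 3 5 0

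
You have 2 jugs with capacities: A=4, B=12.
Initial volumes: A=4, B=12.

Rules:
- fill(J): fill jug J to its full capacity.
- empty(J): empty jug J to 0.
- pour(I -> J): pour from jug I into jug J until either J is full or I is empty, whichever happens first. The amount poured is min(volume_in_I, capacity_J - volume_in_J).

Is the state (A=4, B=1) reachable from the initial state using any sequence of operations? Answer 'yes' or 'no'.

BFS explored all 8 reachable states.
Reachable set includes: (0,0), (0,4), (0,8), (0,12), (4,0), (4,4), (4,8), (4,12)
Target (A=4, B=1) not in reachable set → no.

Answer: no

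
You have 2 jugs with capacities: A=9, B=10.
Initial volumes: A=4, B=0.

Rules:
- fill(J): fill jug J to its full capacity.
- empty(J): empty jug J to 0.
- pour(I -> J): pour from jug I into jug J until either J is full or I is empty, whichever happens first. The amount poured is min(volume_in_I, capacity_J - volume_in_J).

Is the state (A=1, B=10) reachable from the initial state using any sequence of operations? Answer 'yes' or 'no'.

Answer: yes

Derivation:
BFS from (A=4, B=0):
  1. empty(A) -> (A=0 B=0)
  2. fill(B) -> (A=0 B=10)
  3. pour(B -> A) -> (A=9 B=1)
  4. empty(A) -> (A=0 B=1)
  5. pour(B -> A) -> (A=1 B=0)
  6. fill(B) -> (A=1 B=10)
Target reached → yes.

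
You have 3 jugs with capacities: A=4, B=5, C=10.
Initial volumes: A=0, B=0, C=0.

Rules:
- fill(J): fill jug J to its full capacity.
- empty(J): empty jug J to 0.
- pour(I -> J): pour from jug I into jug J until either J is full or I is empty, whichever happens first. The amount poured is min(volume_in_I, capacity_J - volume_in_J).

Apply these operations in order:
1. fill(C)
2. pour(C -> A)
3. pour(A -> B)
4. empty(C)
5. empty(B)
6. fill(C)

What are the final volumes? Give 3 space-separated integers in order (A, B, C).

Step 1: fill(C) -> (A=0 B=0 C=10)
Step 2: pour(C -> A) -> (A=4 B=0 C=6)
Step 3: pour(A -> B) -> (A=0 B=4 C=6)
Step 4: empty(C) -> (A=0 B=4 C=0)
Step 5: empty(B) -> (A=0 B=0 C=0)
Step 6: fill(C) -> (A=0 B=0 C=10)

Answer: 0 0 10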